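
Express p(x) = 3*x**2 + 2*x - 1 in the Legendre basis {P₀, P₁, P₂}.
(2)P₁ + (2)P₂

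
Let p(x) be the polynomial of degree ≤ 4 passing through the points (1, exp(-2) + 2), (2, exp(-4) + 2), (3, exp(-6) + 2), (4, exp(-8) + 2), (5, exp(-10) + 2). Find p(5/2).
(-5*exp(8) - 20*exp(2) + 3 + 90*exp(4) + 60*exp(6) + 256*exp(10))*exp(-10)/128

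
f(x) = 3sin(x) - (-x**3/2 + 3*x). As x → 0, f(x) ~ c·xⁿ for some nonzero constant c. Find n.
5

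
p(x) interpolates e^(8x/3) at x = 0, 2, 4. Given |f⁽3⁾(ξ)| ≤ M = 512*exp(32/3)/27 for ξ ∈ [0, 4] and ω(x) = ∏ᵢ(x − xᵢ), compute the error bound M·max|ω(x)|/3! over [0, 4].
4096*sqrt(3)*exp(32/3)/729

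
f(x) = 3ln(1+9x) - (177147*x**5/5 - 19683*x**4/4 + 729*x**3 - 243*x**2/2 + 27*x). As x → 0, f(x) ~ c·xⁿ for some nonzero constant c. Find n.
6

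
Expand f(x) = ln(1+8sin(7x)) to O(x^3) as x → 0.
56*x - 1568*x**2 + O(x**3)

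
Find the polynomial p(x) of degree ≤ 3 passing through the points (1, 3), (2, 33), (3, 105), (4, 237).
3*x**3 + 3*x**2 - 3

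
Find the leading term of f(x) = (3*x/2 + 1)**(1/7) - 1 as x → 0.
3*x/14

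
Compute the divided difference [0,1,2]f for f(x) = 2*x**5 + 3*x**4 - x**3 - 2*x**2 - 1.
46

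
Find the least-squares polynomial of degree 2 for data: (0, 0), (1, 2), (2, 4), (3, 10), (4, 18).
2/7 + (-6/35)x + (8/7)x²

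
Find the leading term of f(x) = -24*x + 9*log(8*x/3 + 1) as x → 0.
-32*x**2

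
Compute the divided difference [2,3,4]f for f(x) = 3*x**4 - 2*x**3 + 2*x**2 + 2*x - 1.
149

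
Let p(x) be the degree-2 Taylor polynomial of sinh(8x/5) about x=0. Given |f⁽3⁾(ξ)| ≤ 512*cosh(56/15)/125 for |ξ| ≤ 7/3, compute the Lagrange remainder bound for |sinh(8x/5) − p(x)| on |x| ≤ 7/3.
87808*cosh(56/15)/10125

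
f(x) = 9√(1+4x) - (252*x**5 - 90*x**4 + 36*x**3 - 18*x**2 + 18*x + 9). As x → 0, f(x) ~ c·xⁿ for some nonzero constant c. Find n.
6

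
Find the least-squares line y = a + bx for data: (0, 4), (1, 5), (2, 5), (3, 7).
a = 39/10, b = 9/10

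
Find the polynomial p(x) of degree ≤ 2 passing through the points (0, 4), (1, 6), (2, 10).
x**2 + x + 4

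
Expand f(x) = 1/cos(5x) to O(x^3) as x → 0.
1 + 25*x**2/2 + O(x**3)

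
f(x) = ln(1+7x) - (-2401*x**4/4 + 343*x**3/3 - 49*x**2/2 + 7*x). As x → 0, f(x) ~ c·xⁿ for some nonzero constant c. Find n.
5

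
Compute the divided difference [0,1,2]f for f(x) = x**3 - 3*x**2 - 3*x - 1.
0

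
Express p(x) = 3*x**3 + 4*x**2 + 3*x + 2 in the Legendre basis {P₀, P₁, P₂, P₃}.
(10/3)P₀ + (24/5)P₁ + (8/3)P₂ + (6/5)P₃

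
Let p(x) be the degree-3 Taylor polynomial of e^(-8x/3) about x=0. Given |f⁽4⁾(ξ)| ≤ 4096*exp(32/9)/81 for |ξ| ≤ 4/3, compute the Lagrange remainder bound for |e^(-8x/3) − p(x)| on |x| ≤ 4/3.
131072*exp(32/9)/19683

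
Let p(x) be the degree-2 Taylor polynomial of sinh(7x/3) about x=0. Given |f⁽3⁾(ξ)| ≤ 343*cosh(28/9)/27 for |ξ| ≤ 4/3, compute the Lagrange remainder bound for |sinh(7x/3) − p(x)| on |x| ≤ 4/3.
10976*cosh(28/9)/2187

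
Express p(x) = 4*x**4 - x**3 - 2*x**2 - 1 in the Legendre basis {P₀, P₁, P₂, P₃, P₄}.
(-13/15)P₀ + (-3/5)P₁ + (20/21)P₂ + (-2/5)P₃ + (32/35)P₄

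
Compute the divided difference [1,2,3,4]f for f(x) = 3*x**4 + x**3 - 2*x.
31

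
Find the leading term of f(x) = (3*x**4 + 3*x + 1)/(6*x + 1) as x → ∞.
x**3/2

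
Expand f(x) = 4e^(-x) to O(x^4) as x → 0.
4 - 4*x + 2*x**2 - 2*x**3/3 + O(x**4)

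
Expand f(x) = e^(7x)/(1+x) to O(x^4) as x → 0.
1 + 6*x + 37*x**2/2 + 116*x**3/3 + O(x**4)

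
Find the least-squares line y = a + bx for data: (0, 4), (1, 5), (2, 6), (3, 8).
a = 19/5, b = 13/10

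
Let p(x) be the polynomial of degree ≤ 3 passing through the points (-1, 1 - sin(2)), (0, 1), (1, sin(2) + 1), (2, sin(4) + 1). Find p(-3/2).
-7*sin(2)/8 - 5*sin(4)/16 + 1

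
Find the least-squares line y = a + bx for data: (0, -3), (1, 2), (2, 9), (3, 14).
a = -16/5, b = 29/5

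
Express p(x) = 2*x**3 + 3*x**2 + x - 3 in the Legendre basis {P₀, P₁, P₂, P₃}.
(-2)P₀ + (11/5)P₁ + (2)P₂ + (4/5)P₃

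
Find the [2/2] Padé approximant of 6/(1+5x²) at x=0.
6/(5*x**2 + 1)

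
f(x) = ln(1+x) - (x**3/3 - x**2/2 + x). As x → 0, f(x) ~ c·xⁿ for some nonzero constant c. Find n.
4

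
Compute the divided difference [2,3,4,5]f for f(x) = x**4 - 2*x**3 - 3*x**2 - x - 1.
12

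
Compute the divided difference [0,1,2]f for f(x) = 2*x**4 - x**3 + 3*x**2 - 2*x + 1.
14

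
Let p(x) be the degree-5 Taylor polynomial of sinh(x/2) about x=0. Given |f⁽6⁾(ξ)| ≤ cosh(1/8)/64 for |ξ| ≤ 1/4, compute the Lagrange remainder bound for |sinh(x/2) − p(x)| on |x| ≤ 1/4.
cosh(1/8)/188743680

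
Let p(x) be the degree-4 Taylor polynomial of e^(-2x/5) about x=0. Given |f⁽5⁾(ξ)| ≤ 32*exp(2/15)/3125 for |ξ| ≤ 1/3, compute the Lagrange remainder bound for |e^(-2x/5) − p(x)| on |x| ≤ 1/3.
4*exp(2/15)/11390625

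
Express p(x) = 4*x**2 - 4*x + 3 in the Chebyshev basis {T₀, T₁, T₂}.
(5)T₀ + (-4)T₁ + (2)T₂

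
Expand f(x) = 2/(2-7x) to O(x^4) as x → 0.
1 + 7*x/2 + 49*x**2/4 + 343*x**3/8 + O(x**4)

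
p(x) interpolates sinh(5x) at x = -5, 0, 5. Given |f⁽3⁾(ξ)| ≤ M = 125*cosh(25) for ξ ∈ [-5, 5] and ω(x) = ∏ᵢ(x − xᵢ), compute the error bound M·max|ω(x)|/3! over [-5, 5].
15625*sqrt(3)*cosh(25)/27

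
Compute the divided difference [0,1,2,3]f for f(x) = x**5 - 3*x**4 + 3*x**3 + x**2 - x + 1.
10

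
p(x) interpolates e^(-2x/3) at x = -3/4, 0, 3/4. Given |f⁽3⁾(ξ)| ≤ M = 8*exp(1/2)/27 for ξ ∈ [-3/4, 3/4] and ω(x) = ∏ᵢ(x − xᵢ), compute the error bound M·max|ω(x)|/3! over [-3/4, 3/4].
sqrt(3)*exp(1/2)/216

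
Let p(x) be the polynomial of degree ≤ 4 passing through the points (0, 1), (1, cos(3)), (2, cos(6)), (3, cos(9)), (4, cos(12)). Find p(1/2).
35*cos(3)/32 - 35*cos(6)/64 + 7*cos(9)/32 - 5*cos(12)/128 + 35/128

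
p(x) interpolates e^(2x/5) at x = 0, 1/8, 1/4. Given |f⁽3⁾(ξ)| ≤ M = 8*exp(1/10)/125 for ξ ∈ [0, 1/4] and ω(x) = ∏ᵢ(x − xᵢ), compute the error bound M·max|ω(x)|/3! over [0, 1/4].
sqrt(3)*exp(1/10)/216000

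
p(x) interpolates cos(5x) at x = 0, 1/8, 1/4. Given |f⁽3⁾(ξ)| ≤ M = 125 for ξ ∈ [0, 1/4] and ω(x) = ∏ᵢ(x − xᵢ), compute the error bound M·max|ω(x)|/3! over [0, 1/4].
125*sqrt(3)/13824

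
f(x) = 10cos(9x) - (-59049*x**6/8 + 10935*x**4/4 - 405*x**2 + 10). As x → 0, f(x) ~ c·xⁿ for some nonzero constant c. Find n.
8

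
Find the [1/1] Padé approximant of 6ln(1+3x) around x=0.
18*x/(3*x/2 + 1)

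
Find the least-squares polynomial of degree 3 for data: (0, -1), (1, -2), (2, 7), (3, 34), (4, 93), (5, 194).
-10/9 + (-377/378)x + (-85/63)x² + (101/54)x³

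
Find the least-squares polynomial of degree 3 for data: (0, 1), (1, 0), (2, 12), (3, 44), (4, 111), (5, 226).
47/63 + (-359/378)x + (-125/126)x² + (55/27)x³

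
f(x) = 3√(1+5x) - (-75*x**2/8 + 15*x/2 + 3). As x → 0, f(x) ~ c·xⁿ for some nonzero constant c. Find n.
3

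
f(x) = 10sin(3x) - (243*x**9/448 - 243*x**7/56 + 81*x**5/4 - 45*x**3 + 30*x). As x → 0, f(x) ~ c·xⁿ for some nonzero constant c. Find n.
11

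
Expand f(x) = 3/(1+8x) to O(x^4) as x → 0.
3 - 24*x + 192*x**2 - 1536*x**3 + O(x**4)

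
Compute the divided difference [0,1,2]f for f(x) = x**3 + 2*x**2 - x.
5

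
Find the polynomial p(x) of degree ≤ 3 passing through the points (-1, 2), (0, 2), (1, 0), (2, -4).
-x**2 - x + 2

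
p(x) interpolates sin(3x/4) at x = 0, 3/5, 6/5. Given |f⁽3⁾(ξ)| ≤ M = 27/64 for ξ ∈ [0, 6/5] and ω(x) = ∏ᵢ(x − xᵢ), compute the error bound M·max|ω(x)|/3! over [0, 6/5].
27*sqrt(3)/8000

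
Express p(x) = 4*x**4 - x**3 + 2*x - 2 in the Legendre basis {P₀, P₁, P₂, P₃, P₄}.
(-6/5)P₀ + (7/5)P₁ + (16/7)P₂ + (-2/5)P₃ + (32/35)P₄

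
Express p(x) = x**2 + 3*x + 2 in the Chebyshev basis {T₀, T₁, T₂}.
(5/2)T₀ + (3)T₁ + (1/2)T₂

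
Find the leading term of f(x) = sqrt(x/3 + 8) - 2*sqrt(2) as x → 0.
sqrt(2)*x/24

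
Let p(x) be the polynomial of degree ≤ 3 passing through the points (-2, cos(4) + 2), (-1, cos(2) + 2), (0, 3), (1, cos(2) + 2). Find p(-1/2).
cos(2)/2 - cos(4)/16 + 41/16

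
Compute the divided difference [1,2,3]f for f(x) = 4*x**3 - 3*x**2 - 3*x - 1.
21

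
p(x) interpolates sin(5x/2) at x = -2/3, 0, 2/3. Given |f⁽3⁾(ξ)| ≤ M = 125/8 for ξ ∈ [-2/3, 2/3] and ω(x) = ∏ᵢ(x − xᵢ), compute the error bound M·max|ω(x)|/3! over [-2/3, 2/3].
125*sqrt(3)/729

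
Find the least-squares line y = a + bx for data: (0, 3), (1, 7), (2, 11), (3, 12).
a = 18/5, b = 31/10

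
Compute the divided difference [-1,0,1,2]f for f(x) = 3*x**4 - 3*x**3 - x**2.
3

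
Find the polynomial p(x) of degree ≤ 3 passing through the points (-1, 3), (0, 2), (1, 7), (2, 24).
x**3 + 3*x**2 + x + 2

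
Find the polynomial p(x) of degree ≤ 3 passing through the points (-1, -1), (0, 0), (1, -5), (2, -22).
-x**3 - 3*x**2 - x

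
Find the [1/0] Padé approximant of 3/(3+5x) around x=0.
1 - 5*x/3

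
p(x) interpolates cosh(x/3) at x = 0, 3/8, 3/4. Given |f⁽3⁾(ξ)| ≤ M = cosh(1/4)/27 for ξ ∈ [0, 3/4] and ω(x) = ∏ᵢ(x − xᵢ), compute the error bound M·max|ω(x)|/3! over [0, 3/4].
sqrt(3)*cosh(1/4)/13824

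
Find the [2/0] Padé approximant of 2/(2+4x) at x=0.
4*x**2 - 2*x + 1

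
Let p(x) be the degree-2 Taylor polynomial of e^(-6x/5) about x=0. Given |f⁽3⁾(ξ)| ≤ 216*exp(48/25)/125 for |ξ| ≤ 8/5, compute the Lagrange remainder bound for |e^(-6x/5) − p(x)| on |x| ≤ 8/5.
18432*exp(48/25)/15625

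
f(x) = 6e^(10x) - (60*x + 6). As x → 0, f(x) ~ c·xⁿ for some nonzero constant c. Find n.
2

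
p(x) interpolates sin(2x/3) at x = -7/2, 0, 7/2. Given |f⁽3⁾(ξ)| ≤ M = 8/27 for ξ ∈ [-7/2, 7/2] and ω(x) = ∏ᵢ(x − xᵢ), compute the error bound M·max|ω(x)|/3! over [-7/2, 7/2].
343*sqrt(3)/729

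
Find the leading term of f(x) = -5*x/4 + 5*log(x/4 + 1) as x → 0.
-5*x**2/32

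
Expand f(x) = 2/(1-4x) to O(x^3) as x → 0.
2 + 8*x + 32*x**2 + O(x**3)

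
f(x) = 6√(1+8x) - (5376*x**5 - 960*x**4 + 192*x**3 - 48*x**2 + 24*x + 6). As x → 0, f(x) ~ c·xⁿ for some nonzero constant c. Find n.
6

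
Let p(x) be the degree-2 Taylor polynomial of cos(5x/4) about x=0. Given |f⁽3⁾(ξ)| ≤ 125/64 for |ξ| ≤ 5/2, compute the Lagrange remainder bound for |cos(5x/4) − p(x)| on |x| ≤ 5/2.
15625/3072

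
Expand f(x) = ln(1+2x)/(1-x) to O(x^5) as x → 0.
2*x + 8*x**3/3 - 4*x**4/3 + O(x**5)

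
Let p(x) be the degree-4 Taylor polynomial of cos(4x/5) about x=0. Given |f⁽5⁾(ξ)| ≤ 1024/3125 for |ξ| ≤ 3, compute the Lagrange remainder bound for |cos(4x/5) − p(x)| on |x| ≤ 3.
10368/15625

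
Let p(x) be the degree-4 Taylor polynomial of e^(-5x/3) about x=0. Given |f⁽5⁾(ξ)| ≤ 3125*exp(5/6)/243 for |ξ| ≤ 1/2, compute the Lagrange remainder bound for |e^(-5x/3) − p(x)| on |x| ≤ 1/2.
625*exp(5/6)/186624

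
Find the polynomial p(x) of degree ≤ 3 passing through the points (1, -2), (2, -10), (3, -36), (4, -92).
-2*x**3 + 3*x**2 - 3*x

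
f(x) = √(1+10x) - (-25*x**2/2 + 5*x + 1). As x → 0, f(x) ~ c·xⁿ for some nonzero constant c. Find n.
3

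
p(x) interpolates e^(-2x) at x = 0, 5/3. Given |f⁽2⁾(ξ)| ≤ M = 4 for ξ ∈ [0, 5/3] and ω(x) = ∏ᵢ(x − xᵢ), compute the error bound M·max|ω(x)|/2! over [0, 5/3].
25/18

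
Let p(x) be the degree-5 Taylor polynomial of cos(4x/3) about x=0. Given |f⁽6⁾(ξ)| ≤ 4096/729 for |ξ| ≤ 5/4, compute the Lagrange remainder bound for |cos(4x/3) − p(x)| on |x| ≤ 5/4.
3125/104976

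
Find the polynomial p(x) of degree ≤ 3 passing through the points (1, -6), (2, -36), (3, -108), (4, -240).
-3*x**3 - 3*x**2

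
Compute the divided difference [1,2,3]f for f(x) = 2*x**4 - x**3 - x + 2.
44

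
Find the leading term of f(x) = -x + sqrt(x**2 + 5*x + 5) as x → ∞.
5/2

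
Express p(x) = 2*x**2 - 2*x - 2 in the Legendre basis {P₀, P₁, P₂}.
(-4/3)P₀ + (-2)P₁ + (4/3)P₂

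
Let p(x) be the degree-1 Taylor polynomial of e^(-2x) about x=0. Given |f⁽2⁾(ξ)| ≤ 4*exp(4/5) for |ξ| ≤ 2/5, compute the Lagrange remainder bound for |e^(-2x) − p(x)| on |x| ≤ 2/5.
8*exp(4/5)/25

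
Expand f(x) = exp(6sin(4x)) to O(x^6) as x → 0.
1 + 24*x + 288*x**2 + 2240*x**3 + 12288*x**4 + 239872*x**5/5 + O(x**6)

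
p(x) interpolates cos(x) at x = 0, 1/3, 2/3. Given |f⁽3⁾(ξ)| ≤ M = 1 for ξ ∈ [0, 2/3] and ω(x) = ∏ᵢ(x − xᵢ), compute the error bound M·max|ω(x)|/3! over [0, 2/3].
sqrt(3)/729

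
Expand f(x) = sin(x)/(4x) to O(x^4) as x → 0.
1/4 - x**2/24 + O(x**4)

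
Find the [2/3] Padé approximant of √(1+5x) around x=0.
(175*x**2/16 + 7*x + 1)/(-25*x**3/32 + 45*x**2/16 + 9*x/2 + 1)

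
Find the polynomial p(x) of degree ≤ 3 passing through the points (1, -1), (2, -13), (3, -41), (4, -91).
-x**3 - 2*x**2 + x + 1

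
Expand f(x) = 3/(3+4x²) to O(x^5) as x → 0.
1 - 4*x**2/3 + 16*x**4/9 + O(x**5)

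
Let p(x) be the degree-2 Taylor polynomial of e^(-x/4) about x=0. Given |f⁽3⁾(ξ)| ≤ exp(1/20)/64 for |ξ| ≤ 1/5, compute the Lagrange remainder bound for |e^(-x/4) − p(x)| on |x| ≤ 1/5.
exp(1/20)/48000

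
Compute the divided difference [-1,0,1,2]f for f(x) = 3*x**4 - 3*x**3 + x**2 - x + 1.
3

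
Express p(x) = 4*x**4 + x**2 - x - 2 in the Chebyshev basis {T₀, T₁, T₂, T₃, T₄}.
-T₁ + (5/2)T₂ + (1/2)T₄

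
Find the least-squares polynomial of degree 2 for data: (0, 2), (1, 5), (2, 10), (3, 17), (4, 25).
67/35 + (83/35)x + (6/7)x²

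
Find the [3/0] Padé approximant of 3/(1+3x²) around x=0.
3 - 9*x**2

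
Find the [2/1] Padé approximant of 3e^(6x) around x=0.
(18*x**2 + 12*x + 3)/(1 - 2*x)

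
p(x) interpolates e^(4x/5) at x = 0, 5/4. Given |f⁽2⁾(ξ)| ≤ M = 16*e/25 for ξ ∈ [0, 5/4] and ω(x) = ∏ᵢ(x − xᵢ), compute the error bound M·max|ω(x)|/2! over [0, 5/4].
e/8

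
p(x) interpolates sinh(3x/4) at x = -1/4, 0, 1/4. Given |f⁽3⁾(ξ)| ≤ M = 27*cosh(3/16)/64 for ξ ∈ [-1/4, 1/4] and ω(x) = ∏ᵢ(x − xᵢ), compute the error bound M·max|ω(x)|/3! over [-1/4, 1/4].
sqrt(3)*cosh(3/16)/4096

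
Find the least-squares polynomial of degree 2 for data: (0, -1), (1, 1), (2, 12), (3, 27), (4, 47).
-52/35 + (27/35)x + (20/7)x²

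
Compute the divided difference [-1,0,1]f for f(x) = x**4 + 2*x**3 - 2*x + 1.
1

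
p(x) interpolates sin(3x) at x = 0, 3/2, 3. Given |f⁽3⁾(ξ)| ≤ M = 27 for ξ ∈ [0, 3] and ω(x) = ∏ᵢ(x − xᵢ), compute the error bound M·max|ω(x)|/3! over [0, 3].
27*sqrt(3)/8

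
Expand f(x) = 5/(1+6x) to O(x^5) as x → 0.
5 - 30*x + 180*x**2 - 1080*x**3 + 6480*x**4 + O(x**5)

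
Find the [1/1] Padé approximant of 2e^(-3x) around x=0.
(2 - 3*x)/(3*x/2 + 1)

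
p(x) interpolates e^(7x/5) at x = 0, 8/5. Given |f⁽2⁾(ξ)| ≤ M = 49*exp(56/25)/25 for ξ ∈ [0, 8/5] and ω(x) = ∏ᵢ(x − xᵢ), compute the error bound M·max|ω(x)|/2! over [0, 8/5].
392*exp(56/25)/625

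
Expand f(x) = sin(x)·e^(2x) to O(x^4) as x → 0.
x + 2*x**2 + 11*x**3/6 + O(x**4)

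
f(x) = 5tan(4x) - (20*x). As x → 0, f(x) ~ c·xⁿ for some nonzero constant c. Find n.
3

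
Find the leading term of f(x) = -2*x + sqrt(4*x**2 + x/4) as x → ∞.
1/16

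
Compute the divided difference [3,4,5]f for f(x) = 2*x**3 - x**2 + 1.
23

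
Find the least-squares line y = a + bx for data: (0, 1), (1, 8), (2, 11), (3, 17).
a = 8/5, b = 51/10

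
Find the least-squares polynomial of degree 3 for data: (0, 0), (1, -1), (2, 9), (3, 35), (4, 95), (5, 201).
-41/126 + (839/756)x + (-25/9)x² + (229/108)x³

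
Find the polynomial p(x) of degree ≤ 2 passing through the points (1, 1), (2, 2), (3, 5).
x**2 - 2*x + 2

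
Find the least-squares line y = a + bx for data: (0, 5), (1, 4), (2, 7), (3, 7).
a = 22/5, b = 9/10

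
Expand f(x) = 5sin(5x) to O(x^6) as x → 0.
25*x - 625*x**3/6 + 3125*x**5/24 + O(x**6)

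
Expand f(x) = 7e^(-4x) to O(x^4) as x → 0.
7 - 28*x + 56*x**2 - 224*x**3/3 + O(x**4)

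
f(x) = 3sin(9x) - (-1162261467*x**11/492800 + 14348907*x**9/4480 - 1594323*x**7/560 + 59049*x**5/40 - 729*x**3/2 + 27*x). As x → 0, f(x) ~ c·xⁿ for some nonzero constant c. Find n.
13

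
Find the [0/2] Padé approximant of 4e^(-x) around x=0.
4/(x**2/2 + x + 1)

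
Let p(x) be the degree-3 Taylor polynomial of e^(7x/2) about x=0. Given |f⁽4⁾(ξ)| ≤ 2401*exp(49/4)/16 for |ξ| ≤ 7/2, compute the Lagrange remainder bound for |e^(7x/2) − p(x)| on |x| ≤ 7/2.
5764801*exp(49/4)/6144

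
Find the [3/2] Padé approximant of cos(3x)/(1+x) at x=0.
(99*x**3/28 - 99*x**2/28 - x + 1)/(1 - x**2/28)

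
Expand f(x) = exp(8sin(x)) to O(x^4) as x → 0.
1 + 8*x + 32*x**2 + 84*x**3 + O(x**4)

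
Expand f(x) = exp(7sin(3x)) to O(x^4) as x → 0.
1 + 21*x + 441*x**2/2 + 1512*x**3 + O(x**4)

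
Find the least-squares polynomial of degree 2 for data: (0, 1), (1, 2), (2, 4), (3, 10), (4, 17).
38/35 + (-4/7)x + (8/7)x²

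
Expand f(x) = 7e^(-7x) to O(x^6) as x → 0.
7 - 49*x + 343*x**2/2 - 2401*x**3/6 + 16807*x**4/24 - 117649*x**5/120 + O(x**6)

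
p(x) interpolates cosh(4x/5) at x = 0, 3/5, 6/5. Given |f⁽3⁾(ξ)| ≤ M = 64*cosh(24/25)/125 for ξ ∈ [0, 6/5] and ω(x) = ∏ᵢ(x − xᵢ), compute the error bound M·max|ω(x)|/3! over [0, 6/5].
64*sqrt(3)*cosh(24/25)/15625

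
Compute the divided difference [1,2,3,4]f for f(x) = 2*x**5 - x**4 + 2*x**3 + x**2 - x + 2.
122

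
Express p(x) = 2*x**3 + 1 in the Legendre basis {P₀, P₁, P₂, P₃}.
P₀ + (6/5)P₁ + (4/5)P₃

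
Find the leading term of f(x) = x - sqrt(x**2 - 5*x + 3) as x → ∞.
5/2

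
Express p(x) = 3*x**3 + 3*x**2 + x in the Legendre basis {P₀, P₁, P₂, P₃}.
P₀ + (14/5)P₁ + (2)P₂ + (6/5)P₃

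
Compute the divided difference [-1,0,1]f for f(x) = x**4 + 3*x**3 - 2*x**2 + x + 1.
-1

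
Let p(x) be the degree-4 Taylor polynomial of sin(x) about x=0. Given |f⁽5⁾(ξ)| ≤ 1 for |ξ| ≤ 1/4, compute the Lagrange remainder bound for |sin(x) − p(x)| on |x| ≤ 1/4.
1/122880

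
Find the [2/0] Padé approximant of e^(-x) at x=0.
x**2/2 - x + 1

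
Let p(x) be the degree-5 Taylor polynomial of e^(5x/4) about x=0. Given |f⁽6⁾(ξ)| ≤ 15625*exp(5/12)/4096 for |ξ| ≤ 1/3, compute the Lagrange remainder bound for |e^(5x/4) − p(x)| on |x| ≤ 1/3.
3125*exp(5/12)/429981696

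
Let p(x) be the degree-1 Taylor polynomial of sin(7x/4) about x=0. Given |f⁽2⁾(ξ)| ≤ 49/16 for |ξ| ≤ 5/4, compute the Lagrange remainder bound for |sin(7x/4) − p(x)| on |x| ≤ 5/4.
1225/512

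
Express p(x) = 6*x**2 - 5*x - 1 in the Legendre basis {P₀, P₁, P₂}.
P₀ + (-5)P₁ + (4)P₂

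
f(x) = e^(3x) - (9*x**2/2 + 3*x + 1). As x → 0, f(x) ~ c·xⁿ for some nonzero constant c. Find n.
3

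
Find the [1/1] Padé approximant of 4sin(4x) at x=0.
16*x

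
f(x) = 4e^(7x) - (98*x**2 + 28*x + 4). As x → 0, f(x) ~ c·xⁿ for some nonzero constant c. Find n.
3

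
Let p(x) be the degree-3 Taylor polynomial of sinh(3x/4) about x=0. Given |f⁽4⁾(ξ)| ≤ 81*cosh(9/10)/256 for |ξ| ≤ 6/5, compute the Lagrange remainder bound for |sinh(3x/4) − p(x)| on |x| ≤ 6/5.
2187*cosh(9/10)/80000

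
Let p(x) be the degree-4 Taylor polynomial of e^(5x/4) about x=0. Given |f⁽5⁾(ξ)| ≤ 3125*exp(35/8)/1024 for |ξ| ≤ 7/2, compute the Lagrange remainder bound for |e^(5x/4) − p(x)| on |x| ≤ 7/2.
10504375*exp(35/8)/786432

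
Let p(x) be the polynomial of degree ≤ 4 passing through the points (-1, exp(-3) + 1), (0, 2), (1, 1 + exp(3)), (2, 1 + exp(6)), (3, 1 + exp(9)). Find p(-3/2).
(315 + (-180*exp(6) - 292 + 378*exp(3) + 35*exp(9))*exp(3))*exp(-3)/128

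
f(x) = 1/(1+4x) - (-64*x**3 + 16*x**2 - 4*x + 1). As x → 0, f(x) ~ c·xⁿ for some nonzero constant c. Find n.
4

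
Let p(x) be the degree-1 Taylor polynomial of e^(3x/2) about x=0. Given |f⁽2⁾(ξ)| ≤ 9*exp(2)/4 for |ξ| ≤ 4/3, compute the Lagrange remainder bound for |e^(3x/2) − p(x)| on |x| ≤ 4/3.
2*exp(2)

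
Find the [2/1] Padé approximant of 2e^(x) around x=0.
(x**2/3 + 4*x/3 + 2)/(1 - x/3)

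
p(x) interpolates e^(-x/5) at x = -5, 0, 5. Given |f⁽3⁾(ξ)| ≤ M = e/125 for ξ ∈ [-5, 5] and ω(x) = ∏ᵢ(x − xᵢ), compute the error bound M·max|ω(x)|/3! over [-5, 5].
sqrt(3)*e/27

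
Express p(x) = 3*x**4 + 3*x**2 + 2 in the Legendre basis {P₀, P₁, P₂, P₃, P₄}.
(18/5)P₀ + (26/7)P₂ + (24/35)P₄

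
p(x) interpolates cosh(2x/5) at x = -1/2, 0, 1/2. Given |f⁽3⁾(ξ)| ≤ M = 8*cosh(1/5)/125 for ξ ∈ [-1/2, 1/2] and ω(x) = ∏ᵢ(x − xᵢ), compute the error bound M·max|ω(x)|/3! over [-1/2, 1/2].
sqrt(3)*cosh(1/5)/3375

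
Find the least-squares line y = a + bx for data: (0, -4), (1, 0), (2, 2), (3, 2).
a = -3, b = 2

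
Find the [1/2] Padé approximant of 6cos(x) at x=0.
6/(x**2/2 + 1)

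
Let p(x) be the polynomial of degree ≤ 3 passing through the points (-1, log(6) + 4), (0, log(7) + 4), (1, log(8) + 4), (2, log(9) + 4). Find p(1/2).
log(2*2**(5/8)*3**(13/16)*7**(9/16)/3) + 4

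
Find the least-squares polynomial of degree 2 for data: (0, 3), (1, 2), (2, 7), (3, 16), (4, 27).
13/5 + (-9/5)x + (2)x²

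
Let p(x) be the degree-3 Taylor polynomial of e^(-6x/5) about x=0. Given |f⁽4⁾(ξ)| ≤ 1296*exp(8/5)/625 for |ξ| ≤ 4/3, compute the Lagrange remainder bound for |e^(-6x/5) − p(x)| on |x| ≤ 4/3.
512*exp(8/5)/1875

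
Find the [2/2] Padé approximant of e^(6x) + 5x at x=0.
(87*x**2/4 + 47*x/4 + 1)/(-9*x**2/2 + 3*x/4 + 1)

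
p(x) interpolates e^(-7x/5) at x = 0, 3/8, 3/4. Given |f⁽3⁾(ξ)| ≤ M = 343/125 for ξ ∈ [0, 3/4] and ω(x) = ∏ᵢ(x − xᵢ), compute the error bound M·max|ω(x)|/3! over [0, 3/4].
343*sqrt(3)/64000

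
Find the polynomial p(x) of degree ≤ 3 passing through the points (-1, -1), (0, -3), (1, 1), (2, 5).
-x**3 + 3*x**2 + 2*x - 3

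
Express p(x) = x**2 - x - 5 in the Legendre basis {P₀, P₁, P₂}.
(-14/3)P₀ - P₁ + (2/3)P₂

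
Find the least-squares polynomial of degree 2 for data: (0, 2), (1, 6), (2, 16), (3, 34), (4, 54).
12/7 + (62/35)x + (20/7)x²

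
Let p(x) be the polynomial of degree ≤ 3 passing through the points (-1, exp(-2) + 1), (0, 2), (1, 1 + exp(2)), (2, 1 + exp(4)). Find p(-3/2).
((-5*exp(4) - 19 + 21*exp(2))*exp(2) + 35)*exp(-2)/16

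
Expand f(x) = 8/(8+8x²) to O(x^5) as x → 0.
1 - x**2 + x**4 + O(x**5)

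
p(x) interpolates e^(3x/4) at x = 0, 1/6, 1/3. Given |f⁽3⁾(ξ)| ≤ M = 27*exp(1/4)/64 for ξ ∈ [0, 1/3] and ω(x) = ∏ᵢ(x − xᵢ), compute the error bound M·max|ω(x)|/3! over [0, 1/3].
sqrt(3)*exp(1/4)/13824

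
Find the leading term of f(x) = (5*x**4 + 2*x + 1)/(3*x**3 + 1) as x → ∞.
5*x/3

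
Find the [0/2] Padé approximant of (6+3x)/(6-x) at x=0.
1/(x**2/3 - 2*x/3 + 1)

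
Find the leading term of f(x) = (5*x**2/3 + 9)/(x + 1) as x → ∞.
5*x/3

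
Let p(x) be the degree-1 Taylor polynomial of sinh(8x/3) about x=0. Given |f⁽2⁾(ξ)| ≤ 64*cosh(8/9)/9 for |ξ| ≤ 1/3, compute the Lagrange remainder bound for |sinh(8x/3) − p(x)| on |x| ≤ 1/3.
32*cosh(8/9)/81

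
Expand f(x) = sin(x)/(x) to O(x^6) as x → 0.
1 - x**2/6 + x**4/120 + O(x**6)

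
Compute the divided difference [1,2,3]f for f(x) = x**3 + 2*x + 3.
6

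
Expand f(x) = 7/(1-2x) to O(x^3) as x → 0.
7 + 14*x + 28*x**2 + O(x**3)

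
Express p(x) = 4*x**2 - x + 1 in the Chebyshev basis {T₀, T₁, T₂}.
(3)T₀ - T₁ + (2)T₂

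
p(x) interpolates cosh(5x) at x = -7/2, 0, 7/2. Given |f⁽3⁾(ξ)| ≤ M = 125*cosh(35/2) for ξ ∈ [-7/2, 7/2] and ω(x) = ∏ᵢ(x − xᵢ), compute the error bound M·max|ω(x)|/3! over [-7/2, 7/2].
42875*sqrt(3)*cosh(35/2)/216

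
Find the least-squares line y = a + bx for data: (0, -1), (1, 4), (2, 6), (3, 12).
a = -9/10, b = 41/10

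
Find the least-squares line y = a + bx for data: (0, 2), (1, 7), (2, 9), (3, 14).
a = 23/10, b = 19/5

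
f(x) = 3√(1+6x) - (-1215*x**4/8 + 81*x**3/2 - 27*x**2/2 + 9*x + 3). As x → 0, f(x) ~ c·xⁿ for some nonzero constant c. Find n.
5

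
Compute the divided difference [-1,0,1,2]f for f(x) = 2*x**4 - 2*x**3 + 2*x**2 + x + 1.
2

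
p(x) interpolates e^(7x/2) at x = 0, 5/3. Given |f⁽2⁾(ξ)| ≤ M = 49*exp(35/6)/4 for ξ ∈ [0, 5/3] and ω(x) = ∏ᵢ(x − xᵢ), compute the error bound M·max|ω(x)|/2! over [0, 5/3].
1225*exp(35/6)/288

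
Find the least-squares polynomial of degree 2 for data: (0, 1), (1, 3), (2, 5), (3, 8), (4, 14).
9/7 + (37/70)x + (9/14)x²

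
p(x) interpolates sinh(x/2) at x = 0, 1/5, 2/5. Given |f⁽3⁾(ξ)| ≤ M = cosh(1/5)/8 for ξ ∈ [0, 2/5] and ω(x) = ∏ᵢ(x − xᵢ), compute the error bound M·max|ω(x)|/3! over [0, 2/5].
sqrt(3)*cosh(1/5)/27000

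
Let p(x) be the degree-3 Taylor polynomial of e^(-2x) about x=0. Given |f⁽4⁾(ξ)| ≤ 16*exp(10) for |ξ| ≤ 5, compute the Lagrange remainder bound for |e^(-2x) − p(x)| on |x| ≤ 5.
1250*exp(10)/3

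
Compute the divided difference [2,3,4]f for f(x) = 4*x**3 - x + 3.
36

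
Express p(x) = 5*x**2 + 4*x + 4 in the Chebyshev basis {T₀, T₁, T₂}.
(13/2)T₀ + (4)T₁ + (5/2)T₂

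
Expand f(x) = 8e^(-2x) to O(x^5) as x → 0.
8 - 16*x + 16*x**2 - 32*x**3/3 + 16*x**4/3 + O(x**5)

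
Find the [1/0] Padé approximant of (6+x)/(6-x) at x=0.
x/3 + 1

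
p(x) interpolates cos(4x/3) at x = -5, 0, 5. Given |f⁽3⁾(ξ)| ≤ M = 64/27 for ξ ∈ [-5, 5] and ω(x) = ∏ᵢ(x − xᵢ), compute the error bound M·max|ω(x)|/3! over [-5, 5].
8000*sqrt(3)/729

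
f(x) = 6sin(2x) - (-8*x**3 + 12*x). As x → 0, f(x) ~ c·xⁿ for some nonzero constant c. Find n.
5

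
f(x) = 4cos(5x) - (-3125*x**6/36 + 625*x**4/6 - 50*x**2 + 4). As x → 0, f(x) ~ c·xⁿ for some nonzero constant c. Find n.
8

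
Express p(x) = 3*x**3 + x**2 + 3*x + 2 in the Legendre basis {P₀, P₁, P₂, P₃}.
(7/3)P₀ + (24/5)P₁ + (2/3)P₂ + (6/5)P₃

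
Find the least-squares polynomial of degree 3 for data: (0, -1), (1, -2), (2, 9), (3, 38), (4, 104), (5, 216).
-151/126 + (-41/108)x + (-110/63)x² + (227/108)x³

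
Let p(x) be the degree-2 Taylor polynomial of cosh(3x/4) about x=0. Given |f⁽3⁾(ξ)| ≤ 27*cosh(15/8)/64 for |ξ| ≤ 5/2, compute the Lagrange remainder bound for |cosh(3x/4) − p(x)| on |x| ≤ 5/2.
1125*cosh(15/8)/1024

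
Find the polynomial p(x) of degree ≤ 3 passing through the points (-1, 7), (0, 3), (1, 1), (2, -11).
-2*x**3 + x**2 - x + 3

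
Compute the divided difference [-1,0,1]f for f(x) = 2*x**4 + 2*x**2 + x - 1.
4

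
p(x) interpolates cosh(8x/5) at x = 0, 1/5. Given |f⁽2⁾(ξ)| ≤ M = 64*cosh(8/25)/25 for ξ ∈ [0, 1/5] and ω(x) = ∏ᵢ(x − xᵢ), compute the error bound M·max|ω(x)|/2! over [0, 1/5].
8*cosh(8/25)/625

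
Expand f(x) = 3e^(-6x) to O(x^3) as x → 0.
3 - 18*x + 54*x**2 + O(x**3)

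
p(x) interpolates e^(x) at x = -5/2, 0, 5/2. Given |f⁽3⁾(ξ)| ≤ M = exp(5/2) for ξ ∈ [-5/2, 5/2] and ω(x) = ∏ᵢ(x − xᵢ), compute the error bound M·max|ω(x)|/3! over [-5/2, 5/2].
125*sqrt(3)*exp(5/2)/216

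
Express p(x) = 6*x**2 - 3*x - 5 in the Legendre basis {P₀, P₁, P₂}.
(-3)P₀ + (-3)P₁ + (4)P₂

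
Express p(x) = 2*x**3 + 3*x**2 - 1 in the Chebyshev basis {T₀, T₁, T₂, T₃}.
(1/2)T₀ + (3/2)T₁ + (3/2)T₂ + (1/2)T₃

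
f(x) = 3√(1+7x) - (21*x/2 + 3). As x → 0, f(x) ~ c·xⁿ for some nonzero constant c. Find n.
2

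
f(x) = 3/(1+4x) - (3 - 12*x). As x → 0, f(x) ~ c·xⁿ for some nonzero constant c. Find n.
2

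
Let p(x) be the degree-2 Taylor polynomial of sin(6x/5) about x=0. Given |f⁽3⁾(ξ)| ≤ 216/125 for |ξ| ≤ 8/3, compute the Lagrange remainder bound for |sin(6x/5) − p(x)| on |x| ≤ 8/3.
2048/375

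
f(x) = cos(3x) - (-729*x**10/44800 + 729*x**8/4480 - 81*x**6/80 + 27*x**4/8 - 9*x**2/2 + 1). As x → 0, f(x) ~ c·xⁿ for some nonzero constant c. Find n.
12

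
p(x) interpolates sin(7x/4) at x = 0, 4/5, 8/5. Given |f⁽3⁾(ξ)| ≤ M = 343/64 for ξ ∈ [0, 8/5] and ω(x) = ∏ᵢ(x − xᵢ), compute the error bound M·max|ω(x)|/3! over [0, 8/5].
343*sqrt(3)/3375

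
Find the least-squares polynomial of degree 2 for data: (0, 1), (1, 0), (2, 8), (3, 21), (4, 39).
19/35 + (-181/70)x + (43/14)x²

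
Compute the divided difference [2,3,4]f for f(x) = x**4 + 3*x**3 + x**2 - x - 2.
83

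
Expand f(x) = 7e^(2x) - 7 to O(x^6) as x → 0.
14*x + 14*x**2 + 28*x**3/3 + 14*x**4/3 + 28*x**5/15 + O(x**6)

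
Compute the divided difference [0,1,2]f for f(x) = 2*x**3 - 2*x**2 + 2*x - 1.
4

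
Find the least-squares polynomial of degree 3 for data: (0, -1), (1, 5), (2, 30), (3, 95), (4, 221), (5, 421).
-47/63 + (323/378)x + (67/63)x² + (169/54)x³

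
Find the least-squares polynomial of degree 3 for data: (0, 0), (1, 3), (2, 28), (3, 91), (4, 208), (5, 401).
-4/21 + (-43/63)x + (61/42)x² + (53/18)x³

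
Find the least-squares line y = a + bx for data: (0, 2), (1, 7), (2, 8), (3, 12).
a = 13/5, b = 31/10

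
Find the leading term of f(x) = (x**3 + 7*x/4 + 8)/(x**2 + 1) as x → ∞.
x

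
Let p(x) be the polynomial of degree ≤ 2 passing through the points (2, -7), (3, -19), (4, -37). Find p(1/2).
-1/4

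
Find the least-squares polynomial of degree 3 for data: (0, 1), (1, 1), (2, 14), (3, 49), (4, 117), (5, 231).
6/7 + (-34/21)x + (5/14)x² + (11/6)x³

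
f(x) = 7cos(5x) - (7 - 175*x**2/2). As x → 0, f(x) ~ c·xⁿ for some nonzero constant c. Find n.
4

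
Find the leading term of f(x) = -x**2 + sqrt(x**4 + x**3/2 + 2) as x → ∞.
x/4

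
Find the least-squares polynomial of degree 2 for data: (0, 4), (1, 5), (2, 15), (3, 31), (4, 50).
17/5 + (-1/5)x + (3)x²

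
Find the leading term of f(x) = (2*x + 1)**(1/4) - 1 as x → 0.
x/2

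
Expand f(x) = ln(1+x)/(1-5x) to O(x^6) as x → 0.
x + 9*x**2/2 + 137*x**3/6 + 1367*x**4/12 + 34187*x**5/60 + O(x**6)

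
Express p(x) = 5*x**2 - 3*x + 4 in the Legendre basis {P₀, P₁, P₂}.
(17/3)P₀ + (-3)P₁ + (10/3)P₂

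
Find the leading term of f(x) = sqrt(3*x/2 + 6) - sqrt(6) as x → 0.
sqrt(6)*x/8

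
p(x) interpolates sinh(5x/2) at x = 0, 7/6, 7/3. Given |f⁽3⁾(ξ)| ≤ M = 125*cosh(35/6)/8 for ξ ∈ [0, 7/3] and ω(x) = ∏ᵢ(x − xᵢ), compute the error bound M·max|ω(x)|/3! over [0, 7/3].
42875*sqrt(3)*cosh(35/6)/46656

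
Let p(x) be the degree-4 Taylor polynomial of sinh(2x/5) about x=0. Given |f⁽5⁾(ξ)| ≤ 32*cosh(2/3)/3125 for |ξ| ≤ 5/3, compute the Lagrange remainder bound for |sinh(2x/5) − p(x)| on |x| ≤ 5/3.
4*cosh(2/3)/3645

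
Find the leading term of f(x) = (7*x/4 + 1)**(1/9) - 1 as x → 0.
7*x/36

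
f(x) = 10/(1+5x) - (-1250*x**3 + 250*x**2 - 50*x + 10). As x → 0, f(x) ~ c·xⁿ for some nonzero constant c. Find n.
4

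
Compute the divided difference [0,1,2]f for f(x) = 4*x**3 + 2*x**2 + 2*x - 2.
14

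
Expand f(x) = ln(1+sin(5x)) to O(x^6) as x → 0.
5*x - 25*x**2/2 + 125*x**3/6 - 625*x**4/12 + 3125*x**5/24 + O(x**6)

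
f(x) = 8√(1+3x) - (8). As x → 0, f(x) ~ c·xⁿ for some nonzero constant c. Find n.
1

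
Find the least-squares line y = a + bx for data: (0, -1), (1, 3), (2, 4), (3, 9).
a = -9/10, b = 31/10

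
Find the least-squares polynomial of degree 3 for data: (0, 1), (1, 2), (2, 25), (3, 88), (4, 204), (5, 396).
37/42 + (-943/252)x + (47/21)x² + (103/36)x³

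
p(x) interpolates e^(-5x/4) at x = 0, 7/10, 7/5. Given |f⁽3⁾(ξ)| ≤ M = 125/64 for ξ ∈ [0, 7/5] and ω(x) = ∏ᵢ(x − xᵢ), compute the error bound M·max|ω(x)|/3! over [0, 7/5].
343*sqrt(3)/13824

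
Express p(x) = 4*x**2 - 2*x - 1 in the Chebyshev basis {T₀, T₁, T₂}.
T₀ + (-2)T₁ + (2)T₂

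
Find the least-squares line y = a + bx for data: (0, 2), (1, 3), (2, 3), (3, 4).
a = 21/10, b = 3/5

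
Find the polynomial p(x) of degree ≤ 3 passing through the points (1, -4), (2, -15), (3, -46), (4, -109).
-2*x**3 + 2*x**2 - 3*x - 1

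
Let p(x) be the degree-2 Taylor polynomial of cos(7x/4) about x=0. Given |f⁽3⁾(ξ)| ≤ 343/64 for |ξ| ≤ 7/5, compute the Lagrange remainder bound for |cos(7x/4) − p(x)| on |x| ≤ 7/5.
117649/48000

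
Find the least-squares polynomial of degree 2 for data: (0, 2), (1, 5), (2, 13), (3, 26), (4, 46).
76/35 + (-17/70)x + (39/14)x²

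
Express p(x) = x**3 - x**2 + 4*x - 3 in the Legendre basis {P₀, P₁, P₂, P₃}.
(-10/3)P₀ + (23/5)P₁ + (-2/3)P₂ + (2/5)P₃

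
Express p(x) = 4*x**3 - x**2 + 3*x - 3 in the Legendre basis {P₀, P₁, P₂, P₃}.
(-10/3)P₀ + (27/5)P₁ + (-2/3)P₂ + (8/5)P₃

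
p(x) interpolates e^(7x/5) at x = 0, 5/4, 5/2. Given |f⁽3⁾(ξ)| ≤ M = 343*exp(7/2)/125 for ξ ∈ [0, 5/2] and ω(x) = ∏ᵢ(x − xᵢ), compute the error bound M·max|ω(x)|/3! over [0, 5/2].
343*sqrt(3)*exp(7/2)/1728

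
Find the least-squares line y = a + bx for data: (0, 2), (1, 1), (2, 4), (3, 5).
a = 6/5, b = 6/5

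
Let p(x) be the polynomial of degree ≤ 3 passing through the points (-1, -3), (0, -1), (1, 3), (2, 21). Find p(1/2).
0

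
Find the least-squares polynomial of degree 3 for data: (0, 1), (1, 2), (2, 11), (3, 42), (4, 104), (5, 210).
15/14 + (-5/84)x + (-17/14)x² + (23/12)x³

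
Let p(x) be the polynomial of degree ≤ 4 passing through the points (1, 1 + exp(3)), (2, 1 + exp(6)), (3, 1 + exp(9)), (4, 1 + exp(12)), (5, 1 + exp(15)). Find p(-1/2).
-385*exp(12)/32 - 693*exp(6)/32 + 1 + 1155*exp(3)/128 + 1485*exp(9)/64 + 315*exp(15)/128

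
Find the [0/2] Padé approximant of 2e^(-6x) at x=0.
2/(18*x**2 + 6*x + 1)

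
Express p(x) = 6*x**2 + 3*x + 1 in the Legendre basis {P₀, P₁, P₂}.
(3)P₀ + (3)P₁ + (4)P₂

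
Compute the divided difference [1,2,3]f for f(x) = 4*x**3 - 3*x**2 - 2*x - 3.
21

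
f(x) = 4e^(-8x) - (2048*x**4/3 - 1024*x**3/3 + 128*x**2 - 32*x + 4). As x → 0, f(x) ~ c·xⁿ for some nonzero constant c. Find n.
5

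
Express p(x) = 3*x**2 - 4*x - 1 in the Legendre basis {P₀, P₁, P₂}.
(-4)P₁ + (2)P₂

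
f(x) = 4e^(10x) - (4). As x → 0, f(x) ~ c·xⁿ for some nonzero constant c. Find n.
1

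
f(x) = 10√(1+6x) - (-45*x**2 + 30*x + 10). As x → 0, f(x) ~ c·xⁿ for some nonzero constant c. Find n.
3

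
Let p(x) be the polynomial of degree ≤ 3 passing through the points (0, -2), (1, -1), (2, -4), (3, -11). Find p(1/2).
-1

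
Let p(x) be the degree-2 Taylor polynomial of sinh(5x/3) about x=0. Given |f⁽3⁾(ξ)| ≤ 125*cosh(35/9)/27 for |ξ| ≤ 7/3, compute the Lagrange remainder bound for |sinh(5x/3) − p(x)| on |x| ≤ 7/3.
42875*cosh(35/9)/4374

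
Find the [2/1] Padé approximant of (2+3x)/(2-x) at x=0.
(3*x/2 + 1)/(1 - x/2)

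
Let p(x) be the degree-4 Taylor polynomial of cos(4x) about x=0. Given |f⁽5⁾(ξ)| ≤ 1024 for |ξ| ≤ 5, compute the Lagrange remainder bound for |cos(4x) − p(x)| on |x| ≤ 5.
80000/3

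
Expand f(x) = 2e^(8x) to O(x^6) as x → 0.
2 + 16*x + 64*x**2 + 512*x**3/3 + 1024*x**4/3 + 8192*x**5/15 + O(x**6)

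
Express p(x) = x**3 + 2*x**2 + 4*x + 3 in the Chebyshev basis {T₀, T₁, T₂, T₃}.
(4)T₀ + (19/4)T₁ + T₂ + (1/4)T₃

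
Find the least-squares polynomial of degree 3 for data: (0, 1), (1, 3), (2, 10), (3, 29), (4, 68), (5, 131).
137/126 + (121/108)x + (-67/126)x² + (119/108)x³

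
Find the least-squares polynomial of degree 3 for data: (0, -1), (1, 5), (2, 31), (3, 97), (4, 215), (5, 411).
-71/63 + (457/189)x + (113/126)x² + (163/54)x³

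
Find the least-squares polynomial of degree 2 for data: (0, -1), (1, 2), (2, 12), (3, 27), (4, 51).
-31/35 + (-37/70)x + (47/14)x²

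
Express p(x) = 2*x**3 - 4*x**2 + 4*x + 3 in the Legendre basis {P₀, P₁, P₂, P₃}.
(5/3)P₀ + (26/5)P₁ + (-8/3)P₂ + (4/5)P₃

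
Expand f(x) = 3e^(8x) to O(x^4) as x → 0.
3 + 24*x + 96*x**2 + 256*x**3 + O(x**4)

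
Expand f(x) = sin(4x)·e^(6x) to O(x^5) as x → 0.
4*x + 24*x**2 + 184*x**3/3 + 80*x**4 + O(x**5)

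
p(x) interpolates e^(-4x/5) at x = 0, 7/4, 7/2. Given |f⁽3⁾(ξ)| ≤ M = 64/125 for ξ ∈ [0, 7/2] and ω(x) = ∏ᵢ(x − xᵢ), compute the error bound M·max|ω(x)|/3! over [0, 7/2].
343*sqrt(3)/3375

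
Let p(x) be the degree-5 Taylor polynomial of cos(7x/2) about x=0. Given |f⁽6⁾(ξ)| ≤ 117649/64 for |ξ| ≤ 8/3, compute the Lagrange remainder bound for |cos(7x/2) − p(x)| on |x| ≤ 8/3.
30118144/32805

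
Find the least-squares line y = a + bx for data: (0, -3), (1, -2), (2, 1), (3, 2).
a = -16/5, b = 9/5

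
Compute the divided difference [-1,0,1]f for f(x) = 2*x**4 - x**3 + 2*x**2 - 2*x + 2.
4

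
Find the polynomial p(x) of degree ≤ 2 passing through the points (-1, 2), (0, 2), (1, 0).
-x**2 - x + 2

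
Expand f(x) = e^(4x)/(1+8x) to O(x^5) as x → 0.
1 - 4*x + 40*x**2 - 928*x**3/3 + 7456*x**4/3 + O(x**5)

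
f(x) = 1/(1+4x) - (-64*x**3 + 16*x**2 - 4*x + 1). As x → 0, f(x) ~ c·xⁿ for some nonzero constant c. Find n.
4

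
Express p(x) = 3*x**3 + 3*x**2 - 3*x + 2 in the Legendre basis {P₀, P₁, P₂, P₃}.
(3)P₀ + (-6/5)P₁ + (2)P₂ + (6/5)P₃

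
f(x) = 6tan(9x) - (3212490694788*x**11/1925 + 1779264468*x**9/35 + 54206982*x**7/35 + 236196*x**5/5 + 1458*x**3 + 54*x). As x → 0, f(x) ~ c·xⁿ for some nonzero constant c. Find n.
13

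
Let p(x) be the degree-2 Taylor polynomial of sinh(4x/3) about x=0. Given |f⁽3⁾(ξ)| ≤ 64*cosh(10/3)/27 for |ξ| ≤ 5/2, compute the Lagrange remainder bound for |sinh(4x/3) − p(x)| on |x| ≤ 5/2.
500*cosh(10/3)/81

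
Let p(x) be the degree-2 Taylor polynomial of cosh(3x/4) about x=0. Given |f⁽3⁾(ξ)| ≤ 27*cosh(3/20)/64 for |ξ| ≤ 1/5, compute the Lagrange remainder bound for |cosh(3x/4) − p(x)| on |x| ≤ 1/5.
9*cosh(3/20)/16000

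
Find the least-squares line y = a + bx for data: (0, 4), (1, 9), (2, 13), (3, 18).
a = 41/10, b = 23/5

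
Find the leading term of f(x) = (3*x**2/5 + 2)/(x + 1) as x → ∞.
3*x/5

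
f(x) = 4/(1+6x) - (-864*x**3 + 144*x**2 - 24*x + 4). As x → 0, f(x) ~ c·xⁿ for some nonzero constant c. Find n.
4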